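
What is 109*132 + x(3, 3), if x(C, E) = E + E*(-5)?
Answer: 14376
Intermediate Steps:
x(C, E) = -4*E (x(C, E) = E - 5*E = -4*E)
109*132 + x(3, 3) = 109*132 - 4*3 = 14388 - 12 = 14376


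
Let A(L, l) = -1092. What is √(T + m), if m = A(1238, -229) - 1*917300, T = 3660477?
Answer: √2742085 ≈ 1655.9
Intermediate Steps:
m = -918392 (m = -1092 - 1*917300 = -1092 - 917300 = -918392)
√(T + m) = √(3660477 - 918392) = √2742085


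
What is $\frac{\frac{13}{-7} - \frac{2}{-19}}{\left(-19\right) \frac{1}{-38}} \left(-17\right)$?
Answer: $\frac{7922}{133} \approx 59.564$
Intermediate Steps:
$\frac{\frac{13}{-7} - \frac{2}{-19}}{\left(-19\right) \frac{1}{-38}} \left(-17\right) = \frac{13 \left(- \frac{1}{7}\right) - - \frac{2}{19}}{\left(-19\right) \left(- \frac{1}{38}\right)} \left(-17\right) = \frac{1}{\frac{1}{2}} \left(- \frac{13}{7} + \frac{2}{19}\right) \left(-17\right) = 2 \left(- \frac{233}{133}\right) \left(-17\right) = \left(- \frac{466}{133}\right) \left(-17\right) = \frac{7922}{133}$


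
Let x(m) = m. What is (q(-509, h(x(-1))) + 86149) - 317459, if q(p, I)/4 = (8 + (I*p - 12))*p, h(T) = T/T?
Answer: 813158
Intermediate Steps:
h(T) = 1
q(p, I) = 4*p*(-4 + I*p) (q(p, I) = 4*((8 + (I*p - 12))*p) = 4*((8 + (-12 + I*p))*p) = 4*((-4 + I*p)*p) = 4*(p*(-4 + I*p)) = 4*p*(-4 + I*p))
(q(-509, h(x(-1))) + 86149) - 317459 = (4*(-509)*(-4 + 1*(-509)) + 86149) - 317459 = (4*(-509)*(-4 - 509) + 86149) - 317459 = (4*(-509)*(-513) + 86149) - 317459 = (1044468 + 86149) - 317459 = 1130617 - 317459 = 813158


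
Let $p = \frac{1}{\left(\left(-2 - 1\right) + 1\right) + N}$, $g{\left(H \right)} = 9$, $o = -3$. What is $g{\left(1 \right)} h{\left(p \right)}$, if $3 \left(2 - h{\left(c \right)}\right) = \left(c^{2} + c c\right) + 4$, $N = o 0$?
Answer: $\frac{9}{2} \approx 4.5$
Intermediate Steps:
$N = 0$ ($N = \left(-3\right) 0 = 0$)
$p = - \frac{1}{2}$ ($p = \frac{1}{\left(\left(-2 - 1\right) + 1\right) + 0} = \frac{1}{\left(-3 + 1\right) + 0} = \frac{1}{-2 + 0} = \frac{1}{-2} = - \frac{1}{2} \approx -0.5$)
$h{\left(c \right)} = \frac{2}{3} - \frac{2 c^{2}}{3}$ ($h{\left(c \right)} = 2 - \frac{\left(c^{2} + c c\right) + 4}{3} = 2 - \frac{\left(c^{2} + c^{2}\right) + 4}{3} = 2 - \frac{2 c^{2} + 4}{3} = 2 - \frac{4 + 2 c^{2}}{3} = 2 - \left(\frac{4}{3} + \frac{2 c^{2}}{3}\right) = \frac{2}{3} - \frac{2 c^{2}}{3}$)
$g{\left(1 \right)} h{\left(p \right)} = 9 \left(\frac{2}{3} - \frac{2 \left(- \frac{1}{2}\right)^{2}}{3}\right) = 9 \left(\frac{2}{3} - \frac{1}{6}\right) = 9 \cdot \frac{1}{2} = \frac{9}{2}$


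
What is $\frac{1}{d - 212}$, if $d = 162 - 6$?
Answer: $- \frac{1}{56} \approx -0.017857$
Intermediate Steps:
$d = 156$
$\frac{1}{d - 212} = \frac{1}{156 - 212} = \frac{1}{-56} = - \frac{1}{56}$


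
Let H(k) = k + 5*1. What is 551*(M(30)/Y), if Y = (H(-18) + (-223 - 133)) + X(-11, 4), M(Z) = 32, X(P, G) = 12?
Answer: -17632/357 ≈ -49.389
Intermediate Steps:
H(k) = 5 + k (H(k) = k + 5 = 5 + k)
Y = -357 (Y = ((5 - 18) + (-223 - 133)) + 12 = (-13 - 356) + 12 = -369 + 12 = -357)
551*(M(30)/Y) = 551*(32/(-357)) = 551*(32*(-1/357)) = 551*(-32/357) = -17632/357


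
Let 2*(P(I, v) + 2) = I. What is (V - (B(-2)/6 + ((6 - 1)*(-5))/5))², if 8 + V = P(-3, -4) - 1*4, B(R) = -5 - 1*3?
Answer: 3025/36 ≈ 84.028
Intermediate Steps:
B(R) = -8 (B(R) = -5 - 3 = -8)
P(I, v) = -2 + I/2
V = -31/2 (V = -8 + ((-2 + (½)*(-3)) - 1*4) = -8 + ((-2 - 3/2) - 4) = -8 + (-7/2 - 4) = -8 - 15/2 = -31/2 ≈ -15.500)
(V - (B(-2)/6 + ((6 - 1)*(-5))/5))² = (-31/2 - (-8/6 + ((6 - 1)*(-5))/5))² = (-31/2 - (-8*⅙ + (5*(-5))*(⅕)))² = (-31/2 - (-4/3 - 25*⅕))² = (-31/2 - (-4/3 - 5))² = (-31/2 - 1*(-19/3))² = (-31/2 + 19/3)² = (-55/6)² = 3025/36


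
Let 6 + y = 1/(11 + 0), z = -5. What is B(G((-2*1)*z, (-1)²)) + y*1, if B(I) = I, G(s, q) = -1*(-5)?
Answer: -10/11 ≈ -0.90909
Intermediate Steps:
G(s, q) = 5
y = -65/11 (y = -6 + 1/(11 + 0) = -6 + 1/11 = -65/11 ≈ -5.9091)
B(G((-2*1)*z, (-1)²)) + y*1 = 5 - 65/11*1 = 5 - 65/11 = -10/11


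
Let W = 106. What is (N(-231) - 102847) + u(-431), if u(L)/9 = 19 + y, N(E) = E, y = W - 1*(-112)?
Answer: -100945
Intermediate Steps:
y = 218 (y = 106 - 1*(-112) = 106 + 112 = 218)
u(L) = 2133 (u(L) = 9*(19 + 218) = 9*237 = 2133)
(N(-231) - 102847) + u(-431) = (-231 - 102847) + 2133 = -103078 + 2133 = -100945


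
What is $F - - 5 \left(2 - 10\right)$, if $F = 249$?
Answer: $209$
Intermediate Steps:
$F - - 5 \left(2 - 10\right) = 249 - - 5 \left(2 - 10\right) = 249 - \left(-5\right) \left(-8\right) = 249 - 40 = 209$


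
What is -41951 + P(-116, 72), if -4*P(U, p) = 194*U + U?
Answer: -36296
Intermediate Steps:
P(U, p) = -195*U/4 (P(U, p) = -(194*U + U)/4 = -195*U/4)
-41951 + P(-116, 72) = -41951 - 195/4*(-116) = -41951 + 5655 = -36296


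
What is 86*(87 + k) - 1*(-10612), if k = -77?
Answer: 11472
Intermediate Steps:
86*(87 + k) - 1*(-10612) = 86*(87 - 77) - 1*(-10612) = 86*10 + 10612 = 860 + 10612 = 11472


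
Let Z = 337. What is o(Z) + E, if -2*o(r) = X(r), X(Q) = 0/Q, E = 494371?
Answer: 494371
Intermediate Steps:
X(Q) = 0
o(r) = 0 (o(r) = -1/2*0 = 0)
o(Z) + E = 0 + 494371 = 494371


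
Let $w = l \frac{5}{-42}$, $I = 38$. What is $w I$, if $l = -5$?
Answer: $\frac{475}{21} \approx 22.619$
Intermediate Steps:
$w = \frac{25}{42}$ ($w = - 5 \frac{5}{-42} = - 5 \cdot 5 \left(- \frac{1}{42}\right) = \left(-5\right) \left(- \frac{5}{42}\right) = \frac{25}{42} \approx 0.59524$)
$w I = \frac{25}{42} \cdot 38 = \frac{475}{21}$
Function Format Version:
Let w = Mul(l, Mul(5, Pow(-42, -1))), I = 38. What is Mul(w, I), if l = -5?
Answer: Rational(475, 21) ≈ 22.619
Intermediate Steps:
w = Rational(25, 42) (w = Mul(-5, Mul(5, Pow(-42, -1))) = Mul(-5, Mul(5, Rational(-1, 42))) = Mul(-5, Rational(-5, 42)) = Rational(25, 42) ≈ 0.59524)
Mul(w, I) = Mul(Rational(25, 42), 38) = Rational(475, 21)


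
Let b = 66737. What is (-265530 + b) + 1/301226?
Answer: -59881620217/301226 ≈ -1.9879e+5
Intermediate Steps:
(-265530 + b) + 1/301226 = (-265530 + 66737) + 1/301226 = -198793 + 1/301226 = -59881620217/301226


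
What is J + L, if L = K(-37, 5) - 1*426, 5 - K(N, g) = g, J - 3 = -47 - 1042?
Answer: -1512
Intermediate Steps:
J = -1086 (J = 3 + (-47 - 1042) = 3 - 1089 = -1086)
K(N, g) = 5 - g
L = -426 (L = (5 - 1*5) - 1*426 = (5 - 5) - 426 = 0 - 426 = -426)
J + L = -1086 - 426 = -1512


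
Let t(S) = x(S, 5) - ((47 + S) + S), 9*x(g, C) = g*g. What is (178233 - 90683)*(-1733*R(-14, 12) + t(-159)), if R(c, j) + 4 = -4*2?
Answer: 2090343800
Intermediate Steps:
x(g, C) = g**2/9 (x(g, C) = (g*g)/9 = g**2/9)
R(c, j) = -12 (R(c, j) = -4 - 4*2 = -4 - 8 = -12)
t(S) = -47 - 2*S + S**2/9 (t(S) = S**2/9 - ((47 + S) + S) = S**2/9 - (47 + 2*S) = S**2/9 + (-47 - 2*S) = -47 - 2*S + S**2/9)
(178233 - 90683)*(-1733*R(-14, 12) + t(-159)) = (178233 - 90683)*(-1733*(-12) + (-47 - 2*(-159) + (1/9)*(-159)**2)) = 87550*(20796 + (-47 + 318 + (1/9)*25281)) = 87550*(20796 + (-47 + 318 + 2809)) = 87550*(20796 + 3080) = 87550*23876 = 2090343800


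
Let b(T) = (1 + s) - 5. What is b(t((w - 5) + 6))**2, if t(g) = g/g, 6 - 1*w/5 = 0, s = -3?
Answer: 49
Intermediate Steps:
w = 30 (w = 30 - 5*0 = 30 + 0 = 30)
t(g) = 1
b(T) = -7 (b(T) = (1 - 3) - 5 = -2 - 5 = -7)
b(t((w - 5) + 6))**2 = (-7)**2 = 49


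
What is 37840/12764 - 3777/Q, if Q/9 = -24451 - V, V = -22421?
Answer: 61628869/19433190 ≈ 3.1713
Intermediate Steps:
Q = -18270 (Q = 9*(-24451 - 1*(-22421)) = 9*(-24451 + 22421) = 9*(-2030) = -18270)
37840/12764 - 3777/Q = 37840/12764 - 3777/(-18270) = 37840*(1/12764) - 3777*(-1/18270) = 9460/3191 + 1259/6090 = 61628869/19433190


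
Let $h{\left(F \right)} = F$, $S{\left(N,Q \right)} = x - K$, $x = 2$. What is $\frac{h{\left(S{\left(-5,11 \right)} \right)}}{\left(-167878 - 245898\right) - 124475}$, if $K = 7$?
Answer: $\frac{5}{538251} \approx 9.2893 \cdot 10^{-6}$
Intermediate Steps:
$S{\left(N,Q \right)} = -5$ ($S{\left(N,Q \right)} = 2 - 7 = -5$)
$\frac{h{\left(S{\left(-5,11 \right)} \right)}}{\left(-167878 - 245898\right) - 124475} = - \frac{5}{\left(-167878 - 245898\right) - 124475} = - \frac{5}{-413776 - 124475} = - \frac{5}{-538251} = \left(-5\right) \left(- \frac{1}{538251}\right) = \frac{5}{538251}$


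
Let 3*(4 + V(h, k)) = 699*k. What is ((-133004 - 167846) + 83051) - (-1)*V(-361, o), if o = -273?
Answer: -281412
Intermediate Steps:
V(h, k) = -4 + 233*k (V(h, k) = -4 + (699*k)/3 = -4 + 233*k)
((-133004 - 167846) + 83051) - (-1)*V(-361, o) = ((-133004 - 167846) + 83051) - (-1)*(-4 + 233*(-273)) = (-300850 + 83051) - (-1)*(-4 - 63609) = -217799 - (-1)*(-63613) = -217799 - 1*63613 = -217799 - 63613 = -281412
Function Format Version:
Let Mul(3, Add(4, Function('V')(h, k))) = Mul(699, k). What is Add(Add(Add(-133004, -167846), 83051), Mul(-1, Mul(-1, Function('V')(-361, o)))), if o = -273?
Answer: -281412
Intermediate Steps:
Function('V')(h, k) = Add(-4, Mul(233, k)) (Function('V')(h, k) = Add(-4, Mul(Rational(1, 3), Mul(699, k))) = Add(-4, Mul(233, k)))
Add(Add(Add(-133004, -167846), 83051), Mul(-1, Mul(-1, Function('V')(-361, o)))) = Add(Add(Add(-133004, -167846), 83051), Mul(-1, Mul(-1, Add(-4, Mul(233, -273))))) = Add(Add(-300850, 83051), Mul(-1, Mul(-1, Add(-4, -63609)))) = Add(-217799, Mul(-1, Mul(-1, -63613))) = Add(-217799, Mul(-1, 63613)) = Add(-217799, -63613) = -281412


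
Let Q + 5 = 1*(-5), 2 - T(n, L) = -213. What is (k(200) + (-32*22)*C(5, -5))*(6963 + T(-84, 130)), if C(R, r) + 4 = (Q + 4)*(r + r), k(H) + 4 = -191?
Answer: -284385182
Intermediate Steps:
T(n, L) = 215 (T(n, L) = 2 - 1*(-213) = 2 + 213 = 215)
Q = -10 (Q = -5 + 1*(-5) = -5 - 5 = -10)
k(H) = -195 (k(H) = -4 - 191 = -195)
C(R, r) = -4 - 12*r (C(R, r) = -4 + (-10 + 4)*(r + r) = -4 - 12*r)
(k(200) + (-32*22)*C(5, -5))*(6963 + T(-84, 130)) = (-195 + (-32*22)*(-4 - 12*(-5)))*(6963 + 215) = (-195 - 704*(-4 + 60))*7178 = (-195 - 704*56)*7178 = (-195 - 39424)*7178 = -39619*7178 = -284385182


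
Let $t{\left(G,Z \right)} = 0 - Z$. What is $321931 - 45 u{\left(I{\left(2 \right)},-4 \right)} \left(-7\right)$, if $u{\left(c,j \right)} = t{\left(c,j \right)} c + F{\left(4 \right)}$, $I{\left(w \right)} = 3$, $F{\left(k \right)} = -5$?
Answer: $324136$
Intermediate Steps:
$t{\left(G,Z \right)} = - Z$
$u{\left(c,j \right)} = -5 - c j$ ($u{\left(c,j \right)} = - j c - 5 = - c j - 5 = -5 - c j$)
$321931 - 45 u{\left(I{\left(2 \right)},-4 \right)} \left(-7\right) = 321931 - 45 \left(-5 - 3 \left(-4\right)\right) \left(-7\right) = 321931 - 45 \left(-5 + 12\right) \left(-7\right) = 321931 - 45 \cdot 7 \left(-7\right) = 321931 - 315 \left(-7\right) = 321931 - -2205 = 321931 + 2205 = 324136$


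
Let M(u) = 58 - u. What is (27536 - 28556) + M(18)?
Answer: -980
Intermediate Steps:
(27536 - 28556) + M(18) = (27536 - 28556) + (58 - 1*18) = -1020 + (58 - 18) = -1020 + 40 = -980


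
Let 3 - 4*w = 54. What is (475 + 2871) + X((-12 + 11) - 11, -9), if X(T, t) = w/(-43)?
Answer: 575563/172 ≈ 3346.3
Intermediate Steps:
w = -51/4 (w = ¾ - ¼*54 = ¾ - 27/2 = -51/4 ≈ -12.750)
X(T, t) = 51/172 (X(T, t) = -51/4/(-43) = -51/4*(-1/43) = 51/172)
(475 + 2871) + X((-12 + 11) - 11, -9) = (475 + 2871) + 51/172 = 3346 + 51/172 = 575563/172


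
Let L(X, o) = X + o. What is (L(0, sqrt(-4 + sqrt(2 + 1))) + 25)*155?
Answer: 3875 + 155*sqrt(-4 + sqrt(3)) ≈ 3875.0 + 233.43*I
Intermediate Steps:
(L(0, sqrt(-4 + sqrt(2 + 1))) + 25)*155 = ((0 + sqrt(-4 + sqrt(2 + 1))) + 25)*155 = ((0 + sqrt(-4 + sqrt(3))) + 25)*155 = (sqrt(-4 + sqrt(3)) + 25)*155 = (25 + sqrt(-4 + sqrt(3)))*155 = 3875 + 155*sqrt(-4 + sqrt(3))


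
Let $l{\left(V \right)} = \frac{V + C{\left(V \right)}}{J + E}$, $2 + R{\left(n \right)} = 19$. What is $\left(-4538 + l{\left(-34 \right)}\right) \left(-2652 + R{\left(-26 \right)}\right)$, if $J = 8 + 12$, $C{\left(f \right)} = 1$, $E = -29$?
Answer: $\frac{35843905}{3} \approx 1.1948 \cdot 10^{7}$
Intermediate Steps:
$J = 20$
$R{\left(n \right)} = 17$ ($R{\left(n \right)} = -2 + 19 = 17$)
$l{\left(V \right)} = - \frac{1}{9} - \frac{V}{9}$ ($l{\left(V \right)} = \frac{V + 1}{20 - 29} = \frac{1 + V}{-9} = \left(1 + V\right) \left(- \frac{1}{9}\right) = - \frac{1}{9} - \frac{V}{9}$)
$\left(-4538 + l{\left(-34 \right)}\right) \left(-2652 + R{\left(-26 \right)}\right) = \left(-4538 - - \frac{11}{3}\right) \left(-2652 + 17\right) = \left(-4538 + \left(- \frac{1}{9} + \frac{34}{9}\right)\right) \left(-2635\right) = \left(-4538 + \frac{11}{3}\right) \left(-2635\right) = \left(- \frac{13603}{3}\right) \left(-2635\right) = \frac{35843905}{3}$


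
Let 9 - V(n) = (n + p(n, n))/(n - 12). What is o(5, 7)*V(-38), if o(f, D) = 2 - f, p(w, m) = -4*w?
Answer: -846/25 ≈ -33.840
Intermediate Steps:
V(n) = 9 + 3*n/(-12 + n) (V(n) = 9 - (n - 4*n)/(n - 12) = 9 - (-3*n)/(-12 + n) = 9 - (-3)*n/(-12 + n) = 9 + 3*n/(-12 + n))
o(5, 7)*V(-38) = (2 - 1*5)*(12*(-9 - 38)/(-12 - 38)) = (2 - 5)*(12*(-47)/(-50)) = -36*(-1)*(-47)/50 = -3*282/25 = -846/25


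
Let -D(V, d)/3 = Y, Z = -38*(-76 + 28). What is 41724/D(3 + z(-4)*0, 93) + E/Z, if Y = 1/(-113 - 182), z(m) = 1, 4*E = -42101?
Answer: 29934424459/7296 ≈ 4.1029e+6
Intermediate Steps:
E = -42101/4 (E = (¼)*(-42101) = -42101/4 ≈ -10525.)
Y = -1/295 (Y = 1/(-295) = -1/295 ≈ -0.0033898)
Z = 1824 (Z = -38*(-48) = 1824)
D(V, d) = 3/295 (D(V, d) = -3*(-1/295) = 3/295)
41724/D(3 + z(-4)*0, 93) + E/Z = 41724/(3/295) - 42101/4/1824 = 41724*(295/3) - 42101/4*1/1824 = 4102860 - 42101/7296 = 29934424459/7296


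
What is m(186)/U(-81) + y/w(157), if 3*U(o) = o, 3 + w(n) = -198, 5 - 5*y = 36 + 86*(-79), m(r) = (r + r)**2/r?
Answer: -103369/3015 ≈ -34.285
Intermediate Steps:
m(r) = 4*r (m(r) = (2*r)**2/r = (4*r**2)/r = 4*r)
y = 6763/5 (y = 1 - (36 + 86*(-79))/5 = 1 - (36 - 6794)/5 = 1 - 1/5*(-6758) = 1 + 6758/5 = 6763/5 ≈ 1352.6)
w(n) = -201 (w(n) = -3 - 198 = -201)
U(o) = o/3
m(186)/U(-81) + y/w(157) = (4*186)/(((1/3)*(-81))) + (6763/5)/(-201) = 744/(-27) + (6763/5)*(-1/201) = 744*(-1/27) - 6763/1005 = -248/9 - 6763/1005 = -103369/3015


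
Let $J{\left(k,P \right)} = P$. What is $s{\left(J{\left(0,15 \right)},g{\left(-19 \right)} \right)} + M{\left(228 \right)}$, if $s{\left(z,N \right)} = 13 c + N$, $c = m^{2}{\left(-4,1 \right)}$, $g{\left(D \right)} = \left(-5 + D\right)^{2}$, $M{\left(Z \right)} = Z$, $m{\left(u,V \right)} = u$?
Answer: $1012$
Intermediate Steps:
$c = 16$ ($c = \left(-4\right)^{2} = 16$)
$s{\left(z,N \right)} = 208 + N$ ($s{\left(z,N \right)} = 13 \cdot 16 + N = 208 + N$)
$s{\left(J{\left(0,15 \right)},g{\left(-19 \right)} \right)} + M{\left(228 \right)} = \left(208 + \left(-5 - 19\right)^{2}\right) + 228 = \left(208 + \left(-24\right)^{2}\right) + 228 = \left(208 + 576\right) + 228 = 784 + 228 = 1012$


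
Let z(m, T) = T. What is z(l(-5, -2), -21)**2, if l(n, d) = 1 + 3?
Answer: 441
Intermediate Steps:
l(n, d) = 4
z(l(-5, -2), -21)**2 = (-21)**2 = 441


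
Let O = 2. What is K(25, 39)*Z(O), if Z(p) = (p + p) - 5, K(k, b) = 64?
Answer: -64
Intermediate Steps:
Z(p) = -5 + 2*p (Z(p) = 2*p - 5 = -5 + 2*p)
K(25, 39)*Z(O) = 64*(-5 + 2*2) = 64*(-5 + 4) = 64*(-1) = -64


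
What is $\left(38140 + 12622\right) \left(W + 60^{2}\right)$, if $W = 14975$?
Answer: $942904150$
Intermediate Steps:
$\left(38140 + 12622\right) \left(W + 60^{2}\right) = \left(38140 + 12622\right) \left(14975 + 60^{2}\right) = 50762 \left(14975 + 3600\right) = 50762 \cdot 18575 = 942904150$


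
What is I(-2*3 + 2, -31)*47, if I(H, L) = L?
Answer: -1457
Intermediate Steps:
I(-2*3 + 2, -31)*47 = -31*47 = -1457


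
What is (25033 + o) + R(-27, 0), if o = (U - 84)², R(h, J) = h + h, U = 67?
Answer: 25268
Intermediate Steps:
R(h, J) = 2*h
o = 289 (o = (67 - 84)² = (-17)² = 289)
(25033 + o) + R(-27, 0) = (25033 + 289) + 2*(-27) = 25322 - 54 = 25268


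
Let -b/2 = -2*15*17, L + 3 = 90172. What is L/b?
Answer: 90169/1020 ≈ 88.401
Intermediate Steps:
L = 90169 (L = -3 + 90172 = 90169)
b = 1020 (b = -2*(-2*15)*17 = -(-60)*17 = -2*(-510) = 1020)
L/b = 90169/1020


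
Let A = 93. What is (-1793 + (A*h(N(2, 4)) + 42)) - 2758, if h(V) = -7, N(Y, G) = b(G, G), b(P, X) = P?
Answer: -5160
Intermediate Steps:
N(Y, G) = G
(-1793 + (A*h(N(2, 4)) + 42)) - 2758 = (-1793 + (93*(-7) + 42)) - 2758 = (-1793 + (-651 + 42)) - 2758 = (-1793 - 609) - 2758 = -2402 - 2758 = -5160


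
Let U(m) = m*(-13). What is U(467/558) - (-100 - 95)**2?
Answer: -21224021/558 ≈ -38036.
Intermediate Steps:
U(m) = -13*m
U(467/558) - (-100 - 95)**2 = -6071/558 - (-100 - 95)**2 = -6071/558 - 1*(-195)**2 = -13*467/558 - 1*38025 = -6071/558 - 38025 = -21224021/558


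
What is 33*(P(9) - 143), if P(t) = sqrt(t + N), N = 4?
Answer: -4719 + 33*sqrt(13) ≈ -4600.0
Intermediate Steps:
P(t) = sqrt(4 + t) (P(t) = sqrt(t + 4) = sqrt(4 + t))
33*(P(9) - 143) = 33*(sqrt(4 + 9) - 143) = 33*(sqrt(13) - 143) = 33*(-143 + sqrt(13)) = -4719 + 33*sqrt(13)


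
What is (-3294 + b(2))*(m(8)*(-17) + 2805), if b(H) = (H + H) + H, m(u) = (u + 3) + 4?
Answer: -8384400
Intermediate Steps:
m(u) = 7 + u (m(u) = (3 + u) + 4 = 7 + u)
b(H) = 3*H (b(H) = 2*H + H = 3*H)
(-3294 + b(2))*(m(8)*(-17) + 2805) = (-3294 + 3*2)*((7 + 8)*(-17) + 2805) = (-3294 + 6)*(15*(-17) + 2805) = -3288*(-255 + 2805) = -3288*2550 = -8384400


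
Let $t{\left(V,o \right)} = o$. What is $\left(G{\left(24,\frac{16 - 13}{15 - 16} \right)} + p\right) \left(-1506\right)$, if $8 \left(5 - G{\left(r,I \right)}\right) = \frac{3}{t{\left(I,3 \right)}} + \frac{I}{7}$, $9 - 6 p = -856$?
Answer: $- \frac{1571762}{7} \approx -2.2454 \cdot 10^{5}$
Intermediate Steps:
$p = \frac{865}{6}$ ($p = \frac{3}{2} - - \frac{428}{3} = \frac{3}{2} + \frac{428}{3} = \frac{865}{6} \approx 144.17$)
$G{\left(r,I \right)} = \frac{39}{8} - \frac{I}{56}$ ($G{\left(r,I \right)} = 5 - \frac{\frac{3}{3} + \frac{I}{7}}{8} = 5 - \frac{3 \cdot \frac{1}{3} + I \frac{1}{7}}{8} = 5 - \frac{1 + \frac{I}{7}}{8} = 5 - \left(\frac{1}{8} + \frac{I}{56}\right) = \frac{39}{8} - \frac{I}{56}$)
$\left(G{\left(24,\frac{16 - 13}{15 - 16} \right)} + p\right) \left(-1506\right) = \left(\left(\frac{39}{8} - \frac{\left(16 - 13\right) \frac{1}{15 - 16}}{56}\right) + \frac{865}{6}\right) \left(-1506\right) = \left(\left(\frac{39}{8} - \frac{3 \frac{1}{-1}}{56}\right) + \frac{865}{6}\right) \left(-1506\right) = \left(\left(\frac{39}{8} - \frac{3 \left(-1\right)}{56}\right) + \frac{865}{6}\right) \left(-1506\right) = \left(\left(\frac{39}{8} - - \frac{3}{56}\right) + \frac{865}{6}\right) \left(-1506\right) = \left(\left(\frac{39}{8} + \frac{3}{56}\right) + \frac{865}{6}\right) \left(-1506\right) = \left(\frac{69}{14} + \frac{865}{6}\right) \left(-1506\right) = \frac{3131}{21} \left(-1506\right) = - \frac{1571762}{7}$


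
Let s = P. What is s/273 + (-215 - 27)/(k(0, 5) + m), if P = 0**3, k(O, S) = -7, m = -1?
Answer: 121/4 ≈ 30.250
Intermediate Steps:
P = 0
s = 0
s/273 + (-215 - 27)/(k(0, 5) + m) = 0/273 + (-215 - 27)/(-7 - 1) = 0*(1/273) - 242/(-8) = 0 - 242*(-1/8) = 0 + 121/4 = 121/4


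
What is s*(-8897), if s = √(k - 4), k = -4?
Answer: -17794*I*√2 ≈ -25165.0*I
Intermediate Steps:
s = 2*I*√2 (s = √(-4 - 4) = √(-8) = 2*I*√2 ≈ 2.8284*I)
s*(-8897) = (2*I*√2)*(-8897) = -17794*I*√2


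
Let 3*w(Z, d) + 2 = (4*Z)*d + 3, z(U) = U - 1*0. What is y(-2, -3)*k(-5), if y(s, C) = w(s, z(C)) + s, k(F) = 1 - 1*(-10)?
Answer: 209/3 ≈ 69.667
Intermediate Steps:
k(F) = 11 (k(F) = 1 + 10 = 11)
z(U) = U (z(U) = U + 0 = U)
w(Z, d) = 1/3 + 4*Z*d/3 (w(Z, d) = -2/3 + ((4*Z)*d + 3)/3 = -2/3 + (4*Z*d + 3)/3 = -2/3 + (3 + 4*Z*d)/3 = -2/3 + (1 + 4*Z*d/3) = 1/3 + 4*Z*d/3)
y(s, C) = 1/3 + s + 4*C*s/3 (y(s, C) = (1/3 + 4*s*C/3) + s = (1/3 + 4*C*s/3) + s = 1/3 + s + 4*C*s/3)
y(-2, -3)*k(-5) = (1/3 - 2 + (4/3)*(-3)*(-2))*11 = (1/3 - 2 + 8)*11 = (19/3)*11 = 209/3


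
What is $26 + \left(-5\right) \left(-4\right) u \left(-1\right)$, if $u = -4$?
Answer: $106$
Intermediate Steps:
$26 + \left(-5\right) \left(-4\right) u \left(-1\right) = 26 + \left(-5\right) \left(-4\right) \left(-4\right) \left(-1\right) = 26 + 20 \left(-4\right) \left(-1\right) = 26 - -80 = 26 + 80 = 106$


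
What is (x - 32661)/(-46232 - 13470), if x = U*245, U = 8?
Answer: 30701/59702 ≈ 0.51424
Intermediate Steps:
x = 1960 (x = 8*245 = 1960)
(x - 32661)/(-46232 - 13470) = (1960 - 32661)/(-46232 - 13470) = -30701/(-59702) = -30701*(-1/59702) = 30701/59702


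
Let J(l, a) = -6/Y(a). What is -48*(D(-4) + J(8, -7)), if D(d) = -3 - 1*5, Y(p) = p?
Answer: 2400/7 ≈ 342.86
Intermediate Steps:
D(d) = -8 (D(d) = -3 - 5 = -8)
J(l, a) = -6/a
-48*(D(-4) + J(8, -7)) = -48*(-8 - 6/(-7)) = -48*(-8 - 6*(-⅐)) = -48*(-8 + 6/7) = -48*(-50/7) = 2400/7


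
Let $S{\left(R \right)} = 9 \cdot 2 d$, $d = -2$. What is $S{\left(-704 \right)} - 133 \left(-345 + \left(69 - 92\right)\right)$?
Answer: $48908$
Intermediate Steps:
$S{\left(R \right)} = -36$ ($S{\left(R \right)} = 9 \cdot 2 \left(-2\right) = 18 \left(-2\right) = -36$)
$S{\left(-704 \right)} - 133 \left(-345 + \left(69 - 92\right)\right) = -36 - 133 \left(-345 + \left(69 - 92\right)\right) = -36 - 133 \left(-345 - 23\right) = -36 - -48944 = -36 + 48944 = 48908$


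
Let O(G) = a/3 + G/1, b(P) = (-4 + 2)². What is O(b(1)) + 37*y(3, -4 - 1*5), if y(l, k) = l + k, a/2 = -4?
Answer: -662/3 ≈ -220.67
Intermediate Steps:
a = -8 (a = 2*(-4) = -8)
b(P) = 4 (b(P) = (-2)² = 4)
O(G) = -8/3 + G (O(G) = -8/3 + G/1 = -8*⅓ + G*1 = -8/3 + G)
y(l, k) = k + l
O(b(1)) + 37*y(3, -4 - 1*5) = (-8/3 + 4) + 37*((-4 - 1*5) + 3) = 4/3 + 37*((-4 - 5) + 3) = 4/3 + 37*(-9 + 3) = 4/3 + 37*(-6) = 4/3 - 222 = -662/3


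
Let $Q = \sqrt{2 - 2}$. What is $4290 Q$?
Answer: $0$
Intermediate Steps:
$Q = 0$ ($Q = \sqrt{0} = 0$)
$4290 Q = 4290 \cdot 0 = 0$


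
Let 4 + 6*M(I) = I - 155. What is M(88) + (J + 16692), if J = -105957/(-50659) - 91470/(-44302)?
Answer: 112333628505461/6732885054 ≈ 16684.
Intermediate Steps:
M(I) = -53/2 + I/6 (M(I) = -⅔ + (I - 155)/6 = -⅔ + (-155 + I)/6 = -⅔ + (-155/6 + I/6) = -53/2 + I/6)
J = 4663942872/1122147509 (J = -105957*(-1/50659) - 91470*(-1/44302) = 105957/50659 + 45735/22151 = 4663942872/1122147509 ≈ 4.1563)
M(88) + (J + 16692) = (-53/2 + (⅙)*88) + (4663942872/1122147509 + 16692) = (-53/2 + 44/3) + 18735550163100/1122147509 = -71/6 + 18735550163100/1122147509 = 112333628505461/6732885054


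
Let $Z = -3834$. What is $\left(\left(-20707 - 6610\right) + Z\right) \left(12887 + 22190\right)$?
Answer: $-1092683627$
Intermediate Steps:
$\left(\left(-20707 - 6610\right) + Z\right) \left(12887 + 22190\right) = \left(\left(-20707 - 6610\right) - 3834\right) \left(12887 + 22190\right) = \left(\left(-20707 - 6610\right) - 3834\right) 35077 = \left(-27317 - 3834\right) 35077 = \left(-31151\right) 35077 = -1092683627$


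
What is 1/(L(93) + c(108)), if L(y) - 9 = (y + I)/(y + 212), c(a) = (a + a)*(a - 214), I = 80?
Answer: -305/6980362 ≈ -4.3694e-5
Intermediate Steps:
c(a) = 2*a*(-214 + a) (c(a) = (2*a)*(-214 + a) = 2*a*(-214 + a))
L(y) = 9 + (80 + y)/(212 + y) (L(y) = 9 + (y + 80)/(y + 212) = 9 + (80 + y)/(212 + y))
1/(L(93) + c(108)) = 1/(2*(994 + 5*93)/(212 + 93) + 2*108*(-214 + 108)) = 1/(2*(994 + 465)/305 + 2*108*(-106)) = 1/(2*(1/305)*1459 - 22896) = 1/(2918/305 - 22896) = 1/(-6980362/305) = -305/6980362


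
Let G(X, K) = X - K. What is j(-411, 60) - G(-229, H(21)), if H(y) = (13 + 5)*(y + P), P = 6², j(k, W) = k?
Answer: 844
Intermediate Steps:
P = 36
H(y) = 648 + 18*y (H(y) = (13 + 5)*(y + 36) = 18*(36 + y) = 648 + 18*y)
j(-411, 60) - G(-229, H(21)) = -411 - (-229 - (648 + 18*21)) = -411 - (-229 - (648 + 378)) = -411 - (-229 - 1*1026) = -411 - (-229 - 1026) = -411 - 1*(-1255) = -411 + 1255 = 844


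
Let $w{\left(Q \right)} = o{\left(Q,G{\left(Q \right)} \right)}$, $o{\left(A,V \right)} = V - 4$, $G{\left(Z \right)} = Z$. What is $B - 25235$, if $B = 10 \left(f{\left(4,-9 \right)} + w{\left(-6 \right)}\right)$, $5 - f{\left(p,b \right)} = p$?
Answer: $-25325$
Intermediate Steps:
$f{\left(p,b \right)} = 5 - p$
$o{\left(A,V \right)} = -4 + V$
$w{\left(Q \right)} = -4 + Q$
$B = -90$ ($B = 10 \left(\left(5 - 4\right) - 10\right) = 10 \left(1 - 10\right) = 10 \left(-9\right) = -90$)
$B - 25235 = -90 - 25235 = -25325$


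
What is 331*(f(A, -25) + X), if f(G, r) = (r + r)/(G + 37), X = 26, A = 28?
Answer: 108568/13 ≈ 8351.4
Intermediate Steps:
f(G, r) = 2*r/(37 + G) (f(G, r) = (2*r)/(37 + G) = 2*r/(37 + G))
331*(f(A, -25) + X) = 331*(2*(-25)/(37 + 28) + 26) = 331*(2*(-25)/65 + 26) = 331*(2*(-25)*(1/65) + 26) = 331*(-10/13 + 26) = 331*(328/13) = 108568/13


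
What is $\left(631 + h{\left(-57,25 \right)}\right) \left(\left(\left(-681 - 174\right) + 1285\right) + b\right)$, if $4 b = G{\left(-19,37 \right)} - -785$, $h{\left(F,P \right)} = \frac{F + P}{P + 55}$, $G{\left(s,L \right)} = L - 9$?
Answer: $\frac{7986549}{20} \approx 3.9933 \cdot 10^{5}$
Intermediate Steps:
$G{\left(s,L \right)} = -9 + L$
$h{\left(F,P \right)} = \frac{F + P}{55 + P}$
$b = \frac{813}{4}$ ($b = \frac{\left(-9 + 37\right) - -785}{4} = \frac{28 + 785}{4} = \frac{1}{4} \cdot 813 = \frac{813}{4} \approx 203.25$)
$\left(631 + h{\left(-57,25 \right)}\right) \left(\left(\left(-681 - 174\right) + 1285\right) + b\right) = \left(631 + \frac{-57 + 25}{55 + 25}\right) \left(\left(\left(-681 - 174\right) + 1285\right) + \frac{813}{4}\right) = \left(631 + \frac{1}{80} \left(-32\right)\right) \left(\left(-855 + 1285\right) + \frac{813}{4}\right) = \left(631 + \frac{1}{80} \left(-32\right)\right) \left(430 + \frac{813}{4}\right) = \left(631 - \frac{2}{5}\right) \frac{2533}{4} = \frac{3153}{5} \cdot \frac{2533}{4} = \frac{7986549}{20}$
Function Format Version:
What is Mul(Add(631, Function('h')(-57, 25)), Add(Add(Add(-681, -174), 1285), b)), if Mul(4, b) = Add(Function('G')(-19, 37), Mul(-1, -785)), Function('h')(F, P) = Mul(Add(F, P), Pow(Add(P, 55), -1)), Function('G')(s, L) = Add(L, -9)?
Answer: Rational(7986549, 20) ≈ 3.9933e+5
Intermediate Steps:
Function('G')(s, L) = Add(-9, L)
Function('h')(F, P) = Mul(Pow(Add(55, P), -1), Add(F, P)) (Function('h')(F, P) = Mul(Add(F, P), Pow(Add(55, P), -1)) = Mul(Pow(Add(55, P), -1), Add(F, P)))
b = Rational(813, 4) (b = Mul(Rational(1, 4), Add(Add(-9, 37), Mul(-1, -785))) = Mul(Rational(1, 4), Add(28, 785)) = Mul(Rational(1, 4), 813) = Rational(813, 4) ≈ 203.25)
Mul(Add(631, Function('h')(-57, 25)), Add(Add(Add(-681, -174), 1285), b)) = Mul(Add(631, Mul(Pow(Add(55, 25), -1), Add(-57, 25))), Add(Add(Add(-681, -174), 1285), Rational(813, 4))) = Mul(Add(631, Mul(Pow(80, -1), -32)), Add(Add(-855, 1285), Rational(813, 4))) = Mul(Add(631, Mul(Rational(1, 80), -32)), Add(430, Rational(813, 4))) = Mul(Add(631, Rational(-2, 5)), Rational(2533, 4)) = Mul(Rational(3153, 5), Rational(2533, 4)) = Rational(7986549, 20)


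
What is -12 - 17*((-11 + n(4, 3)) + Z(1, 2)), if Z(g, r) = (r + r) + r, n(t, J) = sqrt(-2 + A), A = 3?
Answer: 56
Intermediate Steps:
n(t, J) = 1 (n(t, J) = sqrt(-2 + 3) = sqrt(1) = 1)
Z(g, r) = 3*r (Z(g, r) = 2*r + r = 3*r)
-12 - 17*((-11 + n(4, 3)) + Z(1, 2)) = -12 - 17*((-11 + 1) + 3*2) = -12 - 17*(-10 + 6) = -12 - 17*(-4) = -12 + 68 = 56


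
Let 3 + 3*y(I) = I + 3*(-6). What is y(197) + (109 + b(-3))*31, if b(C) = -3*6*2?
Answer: 6965/3 ≈ 2321.7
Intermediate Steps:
y(I) = -7 + I/3 (y(I) = -1 + (I + 3*(-6))/3 = -1 + (I - 18)/3 = -1 + (-18 + I)/3 = -1 + (-6 + I/3) = -7 + I/3)
b(C) = -36 (b(C) = -18*2 = -36)
y(197) + (109 + b(-3))*31 = (-7 + (⅓)*197) + (109 - 36)*31 = (-7 + 197/3) + 73*31 = 176/3 + 2263 = 6965/3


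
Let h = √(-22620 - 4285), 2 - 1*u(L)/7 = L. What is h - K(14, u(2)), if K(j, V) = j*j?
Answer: -196 + I*√26905 ≈ -196.0 + 164.03*I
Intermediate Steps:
u(L) = 14 - 7*L
K(j, V) = j²
h = I*√26905 (h = √(-26905) = I*√26905 ≈ 164.03*I)
h - K(14, u(2)) = I*√26905 - 1*14² = I*√26905 - 1*196 = I*√26905 - 196 = -196 + I*√26905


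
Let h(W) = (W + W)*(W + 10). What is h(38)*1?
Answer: 3648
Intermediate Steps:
h(W) = 2*W*(10 + W) (h(W) = (2*W)*(10 + W) = 2*W*(10 + W))
h(38)*1 = (2*38*(10 + 38))*1 = (2*38*48)*1 = 3648*1 = 3648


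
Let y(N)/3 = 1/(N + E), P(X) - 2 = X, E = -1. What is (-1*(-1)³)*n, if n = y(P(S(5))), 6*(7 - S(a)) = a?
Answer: 18/43 ≈ 0.41860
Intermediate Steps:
S(a) = 7 - a/6
P(X) = 2 + X
y(N) = 3/(-1 + N) (y(N) = 3/(N - 1) = 3/(-1 + N))
n = 18/43 (n = 3/(-1 + (2 + (7 - ⅙*5))) = 3/(-1 + (2 + (7 - ⅚))) = 3/(-1 + (2 + 37/6)) = 3/(-1 + 49/6) = 3/(43/6) = 3*(6/43) = 18/43 ≈ 0.41860)
(-1*(-1)³)*n = -1*(-1)³*(18/43) = -1*(-1)*(18/43) = 1*(18/43) = 18/43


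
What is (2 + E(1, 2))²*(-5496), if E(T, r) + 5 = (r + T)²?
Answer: -197856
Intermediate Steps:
E(T, r) = -5 + (T + r)² (E(T, r) = -5 + (r + T)² = -5 + (T + r)²)
(2 + E(1, 2))²*(-5496) = (2 + (-5 + (1 + 2)²))²*(-5496) = (2 + (-5 + 3²))²*(-5496) = (2 + (-5 + 9))²*(-5496) = (2 + 4)²*(-5496) = 6²*(-5496) = 36*(-5496) = -197856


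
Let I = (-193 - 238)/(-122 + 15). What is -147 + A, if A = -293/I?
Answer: -94708/431 ≈ -219.74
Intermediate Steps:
I = 431/107 (I = -431/(-107) = -431*(-1/107) = 431/107 ≈ 4.0280)
A = -31351/431 (A = -293/431/107 = -293*107/431 = -31351/431 ≈ -72.740)
-147 + A = -147 - 31351/431 = -94708/431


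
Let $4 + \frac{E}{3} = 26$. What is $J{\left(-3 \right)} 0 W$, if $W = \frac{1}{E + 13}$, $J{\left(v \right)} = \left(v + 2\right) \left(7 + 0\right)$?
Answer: $0$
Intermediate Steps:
$E = 66$ ($E = -12 + 3 \cdot 26 = -12 + 78 = 66$)
$J{\left(v \right)} = 14 + 7 v$ ($J{\left(v \right)} = \left(2 + v\right) 7 = 14 + 7 v$)
$W = \frac{1}{79}$ ($W = \frac{1}{66 + 13} = \frac{1}{79} \approx 0.012658$)
$J{\left(-3 \right)} 0 W = \left(14 + 7 \left(-3\right)\right) 0 \cdot \frac{1}{79} = \left(14 - 21\right) 0 = \left(-7\right) 0 = 0$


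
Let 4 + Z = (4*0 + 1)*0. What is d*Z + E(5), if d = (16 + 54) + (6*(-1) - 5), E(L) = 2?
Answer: -234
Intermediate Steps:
Z = -4 (Z = -4 + (4*0 + 1)*0 = -4 + (0 + 1)*0 = -4 + 1*0 = -4 + 0 = -4)
d = 59 (d = 70 + (-6 - 5) = 70 - 11 = 59)
d*Z + E(5) = 59*(-4) + 2 = -236 + 2 = -234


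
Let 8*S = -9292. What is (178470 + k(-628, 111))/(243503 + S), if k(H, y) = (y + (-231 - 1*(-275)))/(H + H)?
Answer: 224158165/304380924 ≈ 0.73644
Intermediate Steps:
S = -2323/2 (S = (⅛)*(-9292) = -2323/2 ≈ -1161.5)
k(H, y) = (44 + y)/(2*H) (k(H, y) = (y + (-231 + 275))/((2*H)) = (y + 44)*(1/(2*H)) = (44 + y)*(1/(2*H)) = (44 + y)/(2*H))
(178470 + k(-628, 111))/(243503 + S) = (178470 + (½)*(44 + 111)/(-628))/(243503 - 2323/2) = (178470 + (½)*(-1/628)*155)/(484683/2) = (178470 - 155/1256)*(2/484683) = (224158165/1256)*(2/484683) = 224158165/304380924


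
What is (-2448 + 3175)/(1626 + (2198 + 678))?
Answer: 727/4502 ≈ 0.16148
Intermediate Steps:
(-2448 + 3175)/(1626 + (2198 + 678)) = 727/(1626 + 2876) = 727/4502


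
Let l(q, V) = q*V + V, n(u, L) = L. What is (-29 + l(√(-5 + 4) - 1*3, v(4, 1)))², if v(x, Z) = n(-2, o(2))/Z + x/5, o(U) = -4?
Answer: 12513/25 + 3616*I/25 ≈ 500.52 + 144.64*I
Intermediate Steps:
v(x, Z) = -4/Z + x/5
l(q, V) = V + V*q (l(q, V) = V*q + V = V + V*q)
(-29 + l(√(-5 + 4) - 1*3, v(4, 1)))² = (-29 + (-4/1 + (⅕)*4)*(1 + (√(-5 + 4) - 1*3)))² = (-29 + (-4*1 + ⅘)*(1 + (√(-1) - 3)))² = (-29 + (-4 + ⅘)*(1 + (I - 3)))² = (-29 - 16*(1 + (-3 + I))/5)² = (-29 - 16*(-2 + I)/5)² = (-29 + (32/5 - 16*I/5))² = (-113/5 - 16*I/5)²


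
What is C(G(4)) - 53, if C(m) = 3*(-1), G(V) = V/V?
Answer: -56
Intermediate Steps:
G(V) = 1
C(m) = -3
C(G(4)) - 53 = -3 - 53 = -56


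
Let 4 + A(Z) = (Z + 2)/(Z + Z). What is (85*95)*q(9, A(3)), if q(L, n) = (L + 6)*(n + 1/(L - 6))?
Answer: -686375/2 ≈ -3.4319e+5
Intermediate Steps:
A(Z) = -4 + (2 + Z)/(2*Z) (A(Z) = -4 + (Z + 2)/(Z + Z) = -4 + (2 + Z)/((2*Z)) = -4 + (2 + Z)*(1/(2*Z)) = -4 + (2 + Z)/(2*Z))
q(L, n) = (6 + L)*(n + 1/(-6 + L))
(85*95)*q(9, A(3)) = (85*95)*((6 + 9 - 36*(-7/2 + 1/3) + (-7/2 + 1/3)*9²)/(-6 + 9)) = 8075*((6 + 9 - 36*(-7/2 + ⅓) + (-7/2 + ⅓)*81)/3) = 8075*((6 + 9 - 36*(-19/6) - 19/6*81)/3) = 8075*((6 + 9 + 114 - 513/2)/3) = 8075*((⅓)*(-255/2)) = 8075*(-85/2) = -686375/2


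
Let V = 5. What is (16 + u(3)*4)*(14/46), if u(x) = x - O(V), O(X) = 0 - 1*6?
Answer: 364/23 ≈ 15.826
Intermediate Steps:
O(X) = -6 (O(X) = 0 - 6 = -6)
u(x) = 6 + x (u(x) = x - 1*(-6) = x + 6 = 6 + x)
(16 + u(3)*4)*(14/46) = (16 + (6 + 3)*4)*(14/46) = (16 + 9*4)*(14*(1/46)) = (16 + 36)*(7/23) = 52*(7/23) = 364/23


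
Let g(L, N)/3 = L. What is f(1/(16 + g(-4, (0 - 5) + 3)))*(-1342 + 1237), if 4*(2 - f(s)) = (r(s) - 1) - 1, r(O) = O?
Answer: -4095/16 ≈ -255.94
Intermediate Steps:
g(L, N) = 3*L
f(s) = 5/2 - s/4 (f(s) = 2 - ((s - 1) - 1)/4 = 2 - ((-1 + s) - 1)/4 = 2 - (-2 + s)/4 = 2 + (½ - s/4) = 5/2 - s/4)
f(1/(16 + g(-4, (0 - 5) + 3)))*(-1342 + 1237) = (5/2 - 1/(4*(16 + 3*(-4))))*(-1342 + 1237) = (5/2 - 1/(4*(16 - 12)))*(-105) = (5/2 - ¼/4)*(-105) = (5/2 - ¼*¼)*(-105) = (5/2 - 1/16)*(-105) = (39/16)*(-105) = -4095/16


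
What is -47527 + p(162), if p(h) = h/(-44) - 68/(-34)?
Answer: -1045631/22 ≈ -47529.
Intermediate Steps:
p(h) = 2 - h/44 (p(h) = h*(-1/44) - 68*(-1/34) = -h/44 + 2 = 2 - h/44)
-47527 + p(162) = -47527 + (2 - 1/44*162) = -47527 + (2 - 81/22) = -47527 - 37/22 = -1045631/22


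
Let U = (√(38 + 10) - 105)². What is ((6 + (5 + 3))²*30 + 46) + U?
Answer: 16999 - 840*√3 ≈ 15544.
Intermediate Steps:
U = (-105 + 4*√3)² (U = (√48 - 105)² = (4*√3 - 105)² = (-105 + 4*√3)² ≈ 9618.1)
((6 + (5 + 3))²*30 + 46) + U = ((6 + (5 + 3))²*30 + 46) + (11073 - 840*√3) = ((6 + 8)²*30 + 46) + (11073 - 840*√3) = (14²*30 + 46) + (11073 - 840*√3) = (196*30 + 46) + (11073 - 840*√3) = (5880 + 46) + (11073 - 840*√3) = 5926 + (11073 - 840*√3) = 16999 - 840*√3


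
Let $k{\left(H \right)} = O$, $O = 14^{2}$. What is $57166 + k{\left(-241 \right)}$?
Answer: $57362$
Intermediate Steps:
$O = 196$
$k{\left(H \right)} = 196$
$57166 + k{\left(-241 \right)} = 57166 + 196 = 57362$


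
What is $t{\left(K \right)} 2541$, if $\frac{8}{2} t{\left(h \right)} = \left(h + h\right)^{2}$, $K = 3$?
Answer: $22869$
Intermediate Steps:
$t{\left(h \right)} = h^{2}$ ($t{\left(h \right)} = \frac{\left(h + h\right)^{2}}{4} = \frac{\left(2 h\right)^{2}}{4} = \frac{4 h^{2}}{4} = h^{2}$)
$t{\left(K \right)} 2541 = 3^{2} \cdot 2541 = 9 \cdot 2541 = 22869$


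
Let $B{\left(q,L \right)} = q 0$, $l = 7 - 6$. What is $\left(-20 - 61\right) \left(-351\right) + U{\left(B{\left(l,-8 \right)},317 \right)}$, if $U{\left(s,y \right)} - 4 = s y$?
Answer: $28435$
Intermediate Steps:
$l = 1$ ($l = 7 - 6 = 1$)
$B{\left(q,L \right)} = 0$
$U{\left(s,y \right)} = 4 + s y$
$\left(-20 - 61\right) \left(-351\right) + U{\left(B{\left(l,-8 \right)},317 \right)} = \left(-20 - 61\right) \left(-351\right) + \left(4 + 0 \cdot 317\right) = \left(-81\right) \left(-351\right) + \left(4 + 0\right) = 28431 + 4 = 28435$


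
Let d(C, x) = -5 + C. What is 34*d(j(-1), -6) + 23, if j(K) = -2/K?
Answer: -79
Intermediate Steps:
34*d(j(-1), -6) + 23 = 34*(-5 - 2/(-1)) + 23 = 34*(-5 - 2*(-1)) + 23 = 34*(-5 + 2) + 23 = 34*(-3) + 23 = -102 + 23 = -79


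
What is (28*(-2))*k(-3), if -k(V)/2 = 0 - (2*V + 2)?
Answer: 448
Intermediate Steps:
k(V) = 4 + 4*V (k(V) = -2*(0 - (2*V + 2)) = -2*(0 - (2 + 2*V)) = -2*(0 + (-2 - 2*V)) = -2*(-2 - 2*V) = 4 + 4*V)
(28*(-2))*k(-3) = (28*(-2))*(4 + 4*(-3)) = -56*(4 - 12) = -56*(-8) = 448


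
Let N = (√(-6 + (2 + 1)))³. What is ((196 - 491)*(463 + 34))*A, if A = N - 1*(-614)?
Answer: -90021610 + 439845*I*√3 ≈ -9.0022e+7 + 7.6183e+5*I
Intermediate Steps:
N = -3*I*√3 (N = (√(-6 + 3))³ = (√(-3))³ = (I*√3)³ = -3*I*√3 ≈ -5.1962*I)
A = 614 - 3*I*√3 (A = -3*I*√3 - 1*(-614) = -3*I*√3 + 614 = 614 - 3*I*√3 ≈ 614.0 - 5.1962*I)
((196 - 491)*(463 + 34))*A = ((196 - 491)*(463 + 34))*(614 - 3*I*√3) = (-295*497)*(614 - 3*I*√3) = -146615*(614 - 3*I*√3) = -90021610 + 439845*I*√3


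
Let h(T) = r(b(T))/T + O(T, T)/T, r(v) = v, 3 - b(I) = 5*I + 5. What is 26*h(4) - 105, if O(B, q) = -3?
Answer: -535/2 ≈ -267.50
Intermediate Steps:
b(I) = -2 - 5*I (b(I) = 3 - (5*I + 5) = 3 - (5 + 5*I) = 3 + (-5 - 5*I) = -2 - 5*I)
h(T) = -3/T + (-2 - 5*T)/T (h(T) = (-2 - 5*T)/T - 3/T = -3/T + (-2 - 5*T)/T)
26*h(4) - 105 = 26*(-5 - 5/4) - 105 = 26*(-25/4) - 105 = -325/2 - 105 = -535/2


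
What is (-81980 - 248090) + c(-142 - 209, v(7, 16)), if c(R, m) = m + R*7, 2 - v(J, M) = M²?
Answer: -332781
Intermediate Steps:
v(J, M) = 2 - M²
c(R, m) = m + 7*R
(-81980 - 248090) + c(-142 - 209, v(7, 16)) = (-81980 - 248090) + ((2 - 1*16²) + 7*(-142 - 209)) = -330070 + ((2 - 1*256) + 7*(-351)) = -330070 + ((2 - 256) - 2457) = -330070 + (-254 - 2457) = -330070 - 2711 = -332781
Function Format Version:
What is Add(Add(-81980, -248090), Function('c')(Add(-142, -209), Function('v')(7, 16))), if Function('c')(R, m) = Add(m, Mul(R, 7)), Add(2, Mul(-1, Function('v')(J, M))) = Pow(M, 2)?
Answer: -332781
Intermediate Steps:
Function('v')(J, M) = Add(2, Mul(-1, Pow(M, 2)))
Function('c')(R, m) = Add(m, Mul(7, R))
Add(Add(-81980, -248090), Function('c')(Add(-142, -209), Function('v')(7, 16))) = Add(Add(-81980, -248090), Add(Add(2, Mul(-1, Pow(16, 2))), Mul(7, Add(-142, -209)))) = Add(-330070, Add(Add(2, Mul(-1, 256)), Mul(7, -351))) = Add(-330070, Add(Add(2, -256), -2457)) = Add(-330070, Add(-254, -2457)) = Add(-330070, -2711) = -332781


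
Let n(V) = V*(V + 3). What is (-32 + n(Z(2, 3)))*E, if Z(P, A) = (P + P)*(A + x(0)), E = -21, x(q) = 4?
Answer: -17556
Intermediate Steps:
Z(P, A) = 2*P*(4 + A) (Z(P, A) = (P + P)*(A + 4) = (2*P)*(4 + A) = 2*P*(4 + A))
n(V) = V*(3 + V)
(-32 + n(Z(2, 3)))*E = (-32 + (2*2*(4 + 3))*(3 + 2*2*(4 + 3)))*(-21) = (-32 + (2*2*7)*(3 + 2*2*7))*(-21) = (-32 + 28*(3 + 28))*(-21) = (-32 + 28*31)*(-21) = (-32 + 868)*(-21) = 836*(-21) = -17556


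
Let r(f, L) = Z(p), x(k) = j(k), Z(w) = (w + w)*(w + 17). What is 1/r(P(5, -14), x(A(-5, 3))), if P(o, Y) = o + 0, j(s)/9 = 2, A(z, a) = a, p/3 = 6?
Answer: 1/1260 ≈ 0.00079365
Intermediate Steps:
p = 18 (p = 3*6 = 18)
Z(w) = 2*w*(17 + w) (Z(w) = (2*w)*(17 + w) = 2*w*(17 + w))
j(s) = 18 (j(s) = 9*2 = 18)
P(o, Y) = o
x(k) = 18
r(f, L) = 1260 (r(f, L) = 2*18*(17 + 18) = 2*18*35 = 1260)
1/r(P(5, -14), x(A(-5, 3))) = 1/1260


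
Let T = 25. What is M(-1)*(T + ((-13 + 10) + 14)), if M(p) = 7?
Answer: 252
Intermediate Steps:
M(-1)*(T + ((-13 + 10) + 14)) = 7*(25 + ((-13 + 10) + 14)) = 7*(25 + (-3 + 14)) = 7*(25 + 11) = 7*36 = 252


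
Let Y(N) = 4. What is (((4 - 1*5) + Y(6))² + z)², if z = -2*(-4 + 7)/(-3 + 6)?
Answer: 49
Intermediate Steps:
z = -2 (z = -6/3 = -2*1 = -2)
(((4 - 1*5) + Y(6))² + z)² = (((4 - 1*5) + 4)² - 2)² = (((4 - 5) + 4)² - 2)² = ((-1 + 4)² - 2)² = (3² - 2)² = (9 - 2)² = 7² = 49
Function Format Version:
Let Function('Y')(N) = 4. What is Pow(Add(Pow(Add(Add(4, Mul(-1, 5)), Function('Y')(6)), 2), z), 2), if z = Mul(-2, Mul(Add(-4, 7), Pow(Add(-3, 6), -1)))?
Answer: 49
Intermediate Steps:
z = -2 (z = Mul(-2, Mul(3, Pow(3, -1))) = Mul(-2, Mul(3, Rational(1, 3))) = Mul(-2, 1) = -2)
Pow(Add(Pow(Add(Add(4, Mul(-1, 5)), Function('Y')(6)), 2), z), 2) = Pow(Add(Pow(Add(Add(4, Mul(-1, 5)), 4), 2), -2), 2) = Pow(Add(Pow(Add(Add(4, -5), 4), 2), -2), 2) = Pow(Add(Pow(Add(-1, 4), 2), -2), 2) = Pow(Add(Pow(3, 2), -2), 2) = Pow(Add(9, -2), 2) = Pow(7, 2) = 49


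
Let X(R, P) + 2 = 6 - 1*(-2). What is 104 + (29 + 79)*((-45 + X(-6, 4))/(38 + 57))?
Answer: 5668/95 ≈ 59.663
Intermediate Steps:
X(R, P) = 6 (X(R, P) = -2 + (6 - 1*(-2)) = -2 + (6 + 2) = -2 + 8 = 6)
104 + (29 + 79)*((-45 + X(-6, 4))/(38 + 57)) = 104 + (29 + 79)*((-45 + 6)/(38 + 57)) = 104 + 108*(-39/95) = 104 - 4212/95 = 5668/95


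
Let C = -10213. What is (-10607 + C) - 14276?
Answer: -35096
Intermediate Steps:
(-10607 + C) - 14276 = (-10607 - 10213) - 14276 = -20820 - 14276 = -35096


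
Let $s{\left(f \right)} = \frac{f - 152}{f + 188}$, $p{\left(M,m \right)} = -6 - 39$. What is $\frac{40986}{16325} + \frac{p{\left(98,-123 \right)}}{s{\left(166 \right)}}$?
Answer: $- \frac{129741723}{114275} \approx -1135.3$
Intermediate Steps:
$p{\left(M,m \right)} = -45$ ($p{\left(M,m \right)} = -6 - 39 = -45$)
$s{\left(f \right)} = \frac{-152 + f}{188 + f}$
$\frac{40986}{16325} + \frac{p{\left(98,-123 \right)}}{s{\left(166 \right)}} = \frac{40986}{16325} - \frac{45}{\frac{1}{188 + 166} \left(-152 + 166\right)} = 40986 \cdot \frac{1}{16325} - \frac{45}{\frac{1}{354} \cdot 14} = \frac{40986}{16325} - \frac{45}{\frac{1}{354} \cdot 14} = \frac{40986}{16325} - \frac{45}{\frac{7}{177}} = \frac{40986}{16325} - \frac{7965}{7} = - \frac{129741723}{114275}$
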